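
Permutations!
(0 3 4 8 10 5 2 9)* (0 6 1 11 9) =(0 3 4 8 10 5 2)(1 11 9 6) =[3, 11, 0, 4, 8, 2, 1, 7, 10, 6, 5, 9]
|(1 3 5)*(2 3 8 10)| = |(1 8 10 2 3 5)| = 6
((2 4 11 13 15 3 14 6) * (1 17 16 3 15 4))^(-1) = (1 2 6 14 3 16 17)(4 13 11)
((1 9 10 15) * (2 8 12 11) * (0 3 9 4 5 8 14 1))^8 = (0 10 3 15 9)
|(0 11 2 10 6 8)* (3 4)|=6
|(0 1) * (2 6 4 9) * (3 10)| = |(0 1)(2 6 4 9)(3 10)| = 4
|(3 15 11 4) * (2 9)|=|(2 9)(3 15 11 4)|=4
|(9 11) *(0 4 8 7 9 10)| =|(0 4 8 7 9 11 10)| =7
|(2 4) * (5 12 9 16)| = 4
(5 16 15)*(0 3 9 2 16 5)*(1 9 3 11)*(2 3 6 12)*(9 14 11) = (0 9 3 6 12 2 16 15)(1 14 11) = [9, 14, 16, 6, 4, 5, 12, 7, 8, 3, 10, 1, 2, 13, 11, 0, 15]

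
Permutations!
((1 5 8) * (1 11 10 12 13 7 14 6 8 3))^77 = ((1 5 3)(6 8 11 10 12 13 7 14))^77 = (1 3 5)(6 13 11 14 12 8 7 10)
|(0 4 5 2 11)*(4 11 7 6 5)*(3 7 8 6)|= |(0 11)(2 8 6 5)(3 7)|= 4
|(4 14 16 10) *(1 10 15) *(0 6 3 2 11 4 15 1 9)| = |(0 6 3 2 11 4 14 16 1 10 15 9)| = 12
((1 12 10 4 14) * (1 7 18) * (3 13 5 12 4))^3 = (1 7 4 18 14)(3 12 13 10 5)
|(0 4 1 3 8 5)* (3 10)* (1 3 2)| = |(0 4 3 8 5)(1 10 2)| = 15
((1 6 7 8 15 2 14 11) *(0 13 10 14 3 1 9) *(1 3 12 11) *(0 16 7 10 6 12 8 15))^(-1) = (0 8 2 15 7 16 9 11 12 1 14 10 6 13)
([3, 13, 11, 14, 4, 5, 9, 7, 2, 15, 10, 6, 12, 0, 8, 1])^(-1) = (0 13 1 15 9 6 11 2 8 14 3)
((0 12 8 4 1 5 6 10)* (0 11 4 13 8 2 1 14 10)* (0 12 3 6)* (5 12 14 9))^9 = ((0 3 6 14 10 11 4 9 5)(1 12 2)(8 13))^9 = (14)(8 13)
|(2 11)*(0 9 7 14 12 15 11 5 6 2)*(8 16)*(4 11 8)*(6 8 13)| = |(0 9 7 14 12 15 13 6 2 5 8 16 4 11)| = 14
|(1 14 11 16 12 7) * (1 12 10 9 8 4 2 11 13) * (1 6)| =|(1 14 13 6)(2 11 16 10 9 8 4)(7 12)| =28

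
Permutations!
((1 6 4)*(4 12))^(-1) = ((1 6 12 4))^(-1) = (1 4 12 6)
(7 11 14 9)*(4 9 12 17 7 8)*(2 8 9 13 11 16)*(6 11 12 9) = (2 8 4 13 12 17 7 16)(6 11 14 9) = [0, 1, 8, 3, 13, 5, 11, 16, 4, 6, 10, 14, 17, 12, 9, 15, 2, 7]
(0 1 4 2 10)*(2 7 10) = (0 1 4 7 10) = [1, 4, 2, 3, 7, 5, 6, 10, 8, 9, 0]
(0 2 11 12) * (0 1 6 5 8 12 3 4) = (0 2 11 3 4)(1 6 5 8 12) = [2, 6, 11, 4, 0, 8, 5, 7, 12, 9, 10, 3, 1]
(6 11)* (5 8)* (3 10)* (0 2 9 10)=(0 2 9 10 3)(5 8)(6 11)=[2, 1, 9, 0, 4, 8, 11, 7, 5, 10, 3, 6]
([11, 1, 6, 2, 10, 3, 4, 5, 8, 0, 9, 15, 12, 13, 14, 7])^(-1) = [9, 1, 3, 5, 6, 7, 2, 15, 8, 10, 4, 0, 12, 13, 14, 11]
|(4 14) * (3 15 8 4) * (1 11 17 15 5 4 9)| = 12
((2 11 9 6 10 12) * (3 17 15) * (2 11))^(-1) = ((3 17 15)(6 10 12 11 9))^(-1) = (3 15 17)(6 9 11 12 10)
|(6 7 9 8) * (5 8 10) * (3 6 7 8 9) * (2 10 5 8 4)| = |(2 10 8 7 3 6 4)(5 9)| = 14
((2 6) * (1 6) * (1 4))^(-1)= ((1 6 2 4))^(-1)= (1 4 2 6)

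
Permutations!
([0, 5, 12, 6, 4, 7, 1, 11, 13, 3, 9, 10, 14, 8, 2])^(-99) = [0, 9, 2, 11, 4, 3, 10, 6, 13, 7, 5, 1, 12, 8, 14]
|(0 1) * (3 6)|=2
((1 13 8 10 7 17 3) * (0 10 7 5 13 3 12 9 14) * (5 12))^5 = ((0 10 12 9 14)(1 3)(5 13 8 7 17))^5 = (17)(1 3)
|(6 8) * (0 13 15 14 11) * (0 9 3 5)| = |(0 13 15 14 11 9 3 5)(6 8)| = 8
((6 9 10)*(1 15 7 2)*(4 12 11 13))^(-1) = (1 2 7 15)(4 13 11 12)(6 10 9)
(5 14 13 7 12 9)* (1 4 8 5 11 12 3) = (1 4 8 5 14 13 7 3)(9 11 12) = [0, 4, 2, 1, 8, 14, 6, 3, 5, 11, 10, 12, 9, 7, 13]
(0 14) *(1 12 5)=[14, 12, 2, 3, 4, 1, 6, 7, 8, 9, 10, 11, 5, 13, 0]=(0 14)(1 12 5)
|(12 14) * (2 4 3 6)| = 4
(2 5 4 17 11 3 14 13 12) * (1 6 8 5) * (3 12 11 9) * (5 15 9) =(1 6 8 15 9 3 14 13 11 12 2)(4 17 5) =[0, 6, 1, 14, 17, 4, 8, 7, 15, 3, 10, 12, 2, 11, 13, 9, 16, 5]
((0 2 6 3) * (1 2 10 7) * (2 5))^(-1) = (0 3 6 2 5 1 7 10)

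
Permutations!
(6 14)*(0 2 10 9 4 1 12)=(0 2 10 9 4 1 12)(6 14)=[2, 12, 10, 3, 1, 5, 14, 7, 8, 4, 9, 11, 0, 13, 6]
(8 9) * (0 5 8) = (0 5 8 9) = [5, 1, 2, 3, 4, 8, 6, 7, 9, 0]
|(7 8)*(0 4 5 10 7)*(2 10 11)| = 8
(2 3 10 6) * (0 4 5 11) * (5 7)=(0 4 7 5 11)(2 3 10 6)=[4, 1, 3, 10, 7, 11, 2, 5, 8, 9, 6, 0]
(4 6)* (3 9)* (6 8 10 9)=[0, 1, 2, 6, 8, 5, 4, 7, 10, 3, 9]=(3 6 4 8 10 9)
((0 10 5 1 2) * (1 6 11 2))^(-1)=(0 2 11 6 5 10)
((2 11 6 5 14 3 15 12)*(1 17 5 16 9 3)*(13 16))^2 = (1 5)(2 6 16 3 12 11 13 9 15)(14 17)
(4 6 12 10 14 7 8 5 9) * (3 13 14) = (3 13 14 7 8 5 9 4 6 12 10) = [0, 1, 2, 13, 6, 9, 12, 8, 5, 4, 3, 11, 10, 14, 7]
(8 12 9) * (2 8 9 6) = (2 8 12 6) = [0, 1, 8, 3, 4, 5, 2, 7, 12, 9, 10, 11, 6]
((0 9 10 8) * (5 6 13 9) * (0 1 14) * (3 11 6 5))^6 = (0 10 11 1 13)(3 8 6 14 9)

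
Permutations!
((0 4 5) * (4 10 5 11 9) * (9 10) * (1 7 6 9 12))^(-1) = ((0 12 1 7 6 9 4 11 10 5))^(-1) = (0 5 10 11 4 9 6 7 1 12)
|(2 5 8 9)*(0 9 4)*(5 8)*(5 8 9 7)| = 10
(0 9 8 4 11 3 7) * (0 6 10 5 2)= (0 9 8 4 11 3 7 6 10 5 2)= [9, 1, 0, 7, 11, 2, 10, 6, 4, 8, 5, 3]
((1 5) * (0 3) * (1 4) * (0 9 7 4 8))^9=(0 3 9 7 4 1 5 8)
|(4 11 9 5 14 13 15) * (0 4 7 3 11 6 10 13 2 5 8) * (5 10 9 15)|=|(0 4 6 9 8)(2 10 13 5 14)(3 11 15 7)|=20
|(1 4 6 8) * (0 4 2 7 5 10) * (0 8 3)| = |(0 4 6 3)(1 2 7 5 10 8)| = 12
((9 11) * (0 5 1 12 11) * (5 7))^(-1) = ((0 7 5 1 12 11 9))^(-1) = (0 9 11 12 1 5 7)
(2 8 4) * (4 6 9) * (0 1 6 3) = (0 1 6 9 4 2 8 3) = [1, 6, 8, 0, 2, 5, 9, 7, 3, 4]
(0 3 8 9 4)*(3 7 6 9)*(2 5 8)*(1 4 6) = [7, 4, 5, 2, 0, 8, 9, 1, 3, 6] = (0 7 1 4)(2 5 8 3)(6 9)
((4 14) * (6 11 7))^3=((4 14)(6 11 7))^3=(4 14)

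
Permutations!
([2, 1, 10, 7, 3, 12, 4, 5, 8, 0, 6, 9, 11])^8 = (0 12 3 10 9 5 4 2 11 7 6)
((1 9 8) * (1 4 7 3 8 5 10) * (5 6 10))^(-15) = ((1 9 6 10)(3 8 4 7))^(-15) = (1 9 6 10)(3 8 4 7)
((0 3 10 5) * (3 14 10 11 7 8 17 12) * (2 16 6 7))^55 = ((0 14 10 5)(2 16 6 7 8 17 12 3 11))^55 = (0 5 10 14)(2 16 6 7 8 17 12 3 11)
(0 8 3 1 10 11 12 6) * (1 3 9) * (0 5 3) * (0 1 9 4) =(0 8 4)(1 10 11 12 6 5 3) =[8, 10, 2, 1, 0, 3, 5, 7, 4, 9, 11, 12, 6]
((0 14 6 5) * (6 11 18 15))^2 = (0 11 15 5 14 18 6)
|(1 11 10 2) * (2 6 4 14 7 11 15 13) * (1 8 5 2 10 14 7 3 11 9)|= |(1 15 13 10 6 4 7 9)(2 8 5)(3 11 14)|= 24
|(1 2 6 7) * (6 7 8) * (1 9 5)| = 10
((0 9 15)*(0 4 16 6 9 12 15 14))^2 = (0 15 16 9)(4 6 14 12)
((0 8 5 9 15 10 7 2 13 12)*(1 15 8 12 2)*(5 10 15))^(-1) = ((15)(0 12)(1 5 9 8 10 7)(2 13))^(-1) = (15)(0 12)(1 7 10 8 9 5)(2 13)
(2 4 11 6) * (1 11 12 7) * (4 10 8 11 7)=(1 7)(2 10 8 11 6)(4 12)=[0, 7, 10, 3, 12, 5, 2, 1, 11, 9, 8, 6, 4]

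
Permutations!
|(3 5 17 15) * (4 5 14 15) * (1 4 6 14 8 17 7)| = 12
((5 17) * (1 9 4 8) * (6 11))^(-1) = (1 8 4 9)(5 17)(6 11)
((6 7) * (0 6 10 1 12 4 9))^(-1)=((0 6 7 10 1 12 4 9))^(-1)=(0 9 4 12 1 10 7 6)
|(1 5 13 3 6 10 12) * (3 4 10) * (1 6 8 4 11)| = 12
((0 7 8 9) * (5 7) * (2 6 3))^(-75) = ((0 5 7 8 9)(2 6 3))^(-75) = (9)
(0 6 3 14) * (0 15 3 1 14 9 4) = (0 6 1 14 15 3 9 4) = [6, 14, 2, 9, 0, 5, 1, 7, 8, 4, 10, 11, 12, 13, 15, 3]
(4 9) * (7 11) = (4 9)(7 11) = [0, 1, 2, 3, 9, 5, 6, 11, 8, 4, 10, 7]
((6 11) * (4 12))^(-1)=(4 12)(6 11)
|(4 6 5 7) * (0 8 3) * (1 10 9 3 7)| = 10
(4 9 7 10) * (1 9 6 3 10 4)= (1 9 7 4 6 3 10)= [0, 9, 2, 10, 6, 5, 3, 4, 8, 7, 1]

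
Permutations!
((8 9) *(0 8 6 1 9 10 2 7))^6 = ((0 8 10 2 7)(1 9 6))^6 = (0 8 10 2 7)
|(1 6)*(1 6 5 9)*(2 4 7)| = |(1 5 9)(2 4 7)| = 3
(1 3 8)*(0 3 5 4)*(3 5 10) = (0 5 4)(1 10 3 8) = [5, 10, 2, 8, 0, 4, 6, 7, 1, 9, 3]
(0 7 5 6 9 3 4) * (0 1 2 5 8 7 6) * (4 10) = (0 6 9 3 10 4 1 2 5)(7 8) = [6, 2, 5, 10, 1, 0, 9, 8, 7, 3, 4]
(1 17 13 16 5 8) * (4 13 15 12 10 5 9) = (1 17 15 12 10 5 8)(4 13 16 9) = [0, 17, 2, 3, 13, 8, 6, 7, 1, 4, 5, 11, 10, 16, 14, 12, 9, 15]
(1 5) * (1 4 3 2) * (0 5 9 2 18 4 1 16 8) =(0 5 1 9 2 16 8)(3 18 4) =[5, 9, 16, 18, 3, 1, 6, 7, 0, 2, 10, 11, 12, 13, 14, 15, 8, 17, 4]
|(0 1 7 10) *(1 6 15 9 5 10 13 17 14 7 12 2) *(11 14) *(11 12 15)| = |(0 6 11 14 7 13 17 12 2 1 15 9 5 10)| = 14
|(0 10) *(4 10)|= 3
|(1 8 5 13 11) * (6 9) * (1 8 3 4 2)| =|(1 3 4 2)(5 13 11 8)(6 9)| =4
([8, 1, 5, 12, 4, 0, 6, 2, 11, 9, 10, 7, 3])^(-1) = [5, 1, 7, 12, 4, 2, 6, 11, 0, 9, 10, 8, 3]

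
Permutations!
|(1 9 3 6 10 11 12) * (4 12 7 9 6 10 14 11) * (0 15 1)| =|(0 15 1 6 14 11 7 9 3 10 4 12)| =12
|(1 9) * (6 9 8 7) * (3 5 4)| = 15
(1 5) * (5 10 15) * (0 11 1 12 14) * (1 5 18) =(0 11 5 12 14)(1 10 15 18) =[11, 10, 2, 3, 4, 12, 6, 7, 8, 9, 15, 5, 14, 13, 0, 18, 16, 17, 1]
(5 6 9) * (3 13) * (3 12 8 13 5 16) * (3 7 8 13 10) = (3 5 6 9 16 7 8 10)(12 13) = [0, 1, 2, 5, 4, 6, 9, 8, 10, 16, 3, 11, 13, 12, 14, 15, 7]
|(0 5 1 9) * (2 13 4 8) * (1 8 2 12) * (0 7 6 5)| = 21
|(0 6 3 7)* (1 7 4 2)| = |(0 6 3 4 2 1 7)| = 7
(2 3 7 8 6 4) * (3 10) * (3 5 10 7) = (2 7 8 6 4)(5 10) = [0, 1, 7, 3, 2, 10, 4, 8, 6, 9, 5]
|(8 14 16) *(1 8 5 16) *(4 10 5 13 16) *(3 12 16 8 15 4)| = |(1 15 4 10 5 3 12 16 13 8 14)| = 11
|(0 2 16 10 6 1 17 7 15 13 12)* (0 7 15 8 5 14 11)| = 15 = |(0 2 16 10 6 1 17 15 13 12 7 8 5 14 11)|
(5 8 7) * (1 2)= (1 2)(5 8 7)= [0, 2, 1, 3, 4, 8, 6, 5, 7]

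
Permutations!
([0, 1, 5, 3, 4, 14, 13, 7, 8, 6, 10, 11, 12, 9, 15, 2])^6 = [0, 1, 14, 3, 4, 15, 6, 7, 8, 9, 10, 11, 12, 13, 2, 5]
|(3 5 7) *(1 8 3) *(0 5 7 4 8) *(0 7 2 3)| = |(0 5 4 8)(1 7)(2 3)| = 4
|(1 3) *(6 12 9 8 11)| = 10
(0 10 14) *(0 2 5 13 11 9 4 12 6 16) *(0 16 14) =(16)(0 10)(2 5 13 11 9 4 12 6 14) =[10, 1, 5, 3, 12, 13, 14, 7, 8, 4, 0, 9, 6, 11, 2, 15, 16]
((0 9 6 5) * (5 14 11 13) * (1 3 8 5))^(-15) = ((0 9 6 14 11 13 1 3 8 5))^(-15) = (0 13)(1 9)(3 6)(5 11)(8 14)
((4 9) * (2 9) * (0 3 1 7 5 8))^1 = (0 3 1 7 5 8)(2 9 4)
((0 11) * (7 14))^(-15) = (0 11)(7 14)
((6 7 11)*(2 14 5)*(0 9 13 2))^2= ((0 9 13 2 14 5)(6 7 11))^2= (0 13 14)(2 5 9)(6 11 7)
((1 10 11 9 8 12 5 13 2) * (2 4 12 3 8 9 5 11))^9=(3 8)(4 13 5 11 12)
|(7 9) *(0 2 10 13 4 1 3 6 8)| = |(0 2 10 13 4 1 3 6 8)(7 9)| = 18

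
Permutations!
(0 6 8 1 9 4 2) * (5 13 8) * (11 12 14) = (0 6 5 13 8 1 9 4 2)(11 12 14) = [6, 9, 0, 3, 2, 13, 5, 7, 1, 4, 10, 12, 14, 8, 11]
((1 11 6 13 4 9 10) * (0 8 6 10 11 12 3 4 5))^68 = ((0 8 6 13 5)(1 12 3 4 9 11 10))^68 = (0 13 8 5 6)(1 11 4 12 10 9 3)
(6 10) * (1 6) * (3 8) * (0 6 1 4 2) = (0 6 10 4 2)(3 8) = [6, 1, 0, 8, 2, 5, 10, 7, 3, 9, 4]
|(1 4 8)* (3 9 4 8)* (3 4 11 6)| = 4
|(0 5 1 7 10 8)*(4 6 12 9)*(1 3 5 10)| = |(0 10 8)(1 7)(3 5)(4 6 12 9)| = 12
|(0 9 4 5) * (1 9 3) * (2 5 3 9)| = 7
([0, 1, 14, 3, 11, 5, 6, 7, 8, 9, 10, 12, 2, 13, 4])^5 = [0, 1, 2, 3, 4, 5, 6, 7, 8, 9, 10, 11, 12, 13, 14]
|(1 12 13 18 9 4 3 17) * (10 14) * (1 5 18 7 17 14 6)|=|(1 12 13 7 17 5 18 9 4 3 14 10 6)|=13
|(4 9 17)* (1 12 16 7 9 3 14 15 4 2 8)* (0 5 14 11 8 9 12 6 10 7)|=42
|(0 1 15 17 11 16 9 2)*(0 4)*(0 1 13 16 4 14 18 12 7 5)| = |(0 13 16 9 2 14 18 12 7 5)(1 15 17 11 4)| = 10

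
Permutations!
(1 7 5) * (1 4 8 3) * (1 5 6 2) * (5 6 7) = (1 5 4 8 3 6 2) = [0, 5, 1, 6, 8, 4, 2, 7, 3]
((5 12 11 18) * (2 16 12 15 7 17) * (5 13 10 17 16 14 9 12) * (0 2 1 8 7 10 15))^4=(0 12 15 8)(1 5 9 13)(2 11 10 7)(14 18 17 16)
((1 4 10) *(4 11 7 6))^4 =((1 11 7 6 4 10))^4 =(1 4 7)(6 11 10)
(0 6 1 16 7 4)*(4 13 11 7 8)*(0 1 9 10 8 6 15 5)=(0 15 5)(1 16 6 9 10 8 4)(7 13 11)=[15, 16, 2, 3, 1, 0, 9, 13, 4, 10, 8, 7, 12, 11, 14, 5, 6]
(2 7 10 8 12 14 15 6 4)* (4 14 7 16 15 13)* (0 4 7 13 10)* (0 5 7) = (0 4 2 16 15 6 14 10 8 12 13)(5 7) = [4, 1, 16, 3, 2, 7, 14, 5, 12, 9, 8, 11, 13, 0, 10, 6, 15]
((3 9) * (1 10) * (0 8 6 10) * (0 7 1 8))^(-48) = ((1 7)(3 9)(6 10 8))^(-48) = (10)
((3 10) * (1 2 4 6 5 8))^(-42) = (10)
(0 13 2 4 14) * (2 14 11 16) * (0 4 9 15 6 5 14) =(0 13)(2 9 15 6 5 14 4 11 16) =[13, 1, 9, 3, 11, 14, 5, 7, 8, 15, 10, 16, 12, 0, 4, 6, 2]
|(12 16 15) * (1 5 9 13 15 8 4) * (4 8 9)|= 15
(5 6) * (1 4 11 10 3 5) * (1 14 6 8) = [0, 4, 2, 5, 11, 8, 14, 7, 1, 9, 3, 10, 12, 13, 6] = (1 4 11 10 3 5 8)(6 14)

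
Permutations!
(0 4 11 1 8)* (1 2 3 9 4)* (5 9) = (0 1 8)(2 3 5 9 4 11) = [1, 8, 3, 5, 11, 9, 6, 7, 0, 4, 10, 2]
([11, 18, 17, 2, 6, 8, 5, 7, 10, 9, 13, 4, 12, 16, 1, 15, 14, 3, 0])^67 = (0 13 4 14 5 18 10 11 16 6 1 8)(2 17 3)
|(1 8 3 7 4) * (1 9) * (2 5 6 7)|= 9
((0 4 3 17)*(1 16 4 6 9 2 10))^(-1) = (0 17 3 4 16 1 10 2 9 6)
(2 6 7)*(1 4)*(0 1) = (0 1 4)(2 6 7) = [1, 4, 6, 3, 0, 5, 7, 2]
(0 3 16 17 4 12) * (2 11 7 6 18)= (0 3 16 17 4 12)(2 11 7 6 18)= [3, 1, 11, 16, 12, 5, 18, 6, 8, 9, 10, 7, 0, 13, 14, 15, 17, 4, 2]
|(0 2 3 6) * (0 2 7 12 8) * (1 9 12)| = |(0 7 1 9 12 8)(2 3 6)| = 6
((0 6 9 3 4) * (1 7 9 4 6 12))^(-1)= ((0 12 1 7 9 3 6 4))^(-1)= (0 4 6 3 9 7 1 12)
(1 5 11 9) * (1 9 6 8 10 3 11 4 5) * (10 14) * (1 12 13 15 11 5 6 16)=[0, 12, 2, 5, 6, 4, 8, 7, 14, 9, 3, 16, 13, 15, 10, 11, 1]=(1 12 13 15 11 16)(3 5 4 6 8 14 10)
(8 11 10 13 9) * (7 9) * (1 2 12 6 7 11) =(1 2 12 6 7 9 8)(10 13 11) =[0, 2, 12, 3, 4, 5, 7, 9, 1, 8, 13, 10, 6, 11]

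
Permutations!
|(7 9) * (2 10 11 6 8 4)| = 6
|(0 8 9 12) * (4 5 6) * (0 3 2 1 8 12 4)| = 10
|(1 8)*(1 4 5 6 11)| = 6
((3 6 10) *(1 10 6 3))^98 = ((1 10))^98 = (10)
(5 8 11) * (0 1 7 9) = (0 1 7 9)(5 8 11) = [1, 7, 2, 3, 4, 8, 6, 9, 11, 0, 10, 5]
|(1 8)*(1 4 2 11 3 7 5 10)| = 9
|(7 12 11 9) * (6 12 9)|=6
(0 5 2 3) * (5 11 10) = [11, 1, 3, 0, 4, 2, 6, 7, 8, 9, 5, 10] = (0 11 10 5 2 3)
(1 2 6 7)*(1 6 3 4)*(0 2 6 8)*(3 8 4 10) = (0 2 8)(1 6 7 4)(3 10) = [2, 6, 8, 10, 1, 5, 7, 4, 0, 9, 3]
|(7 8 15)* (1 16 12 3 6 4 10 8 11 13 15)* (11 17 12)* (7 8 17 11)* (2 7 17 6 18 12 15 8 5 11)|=|(1 16 17 15 5 11 13 8)(2 7)(3 18 12)(4 10 6)|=24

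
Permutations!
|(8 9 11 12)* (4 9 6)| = |(4 9 11 12 8 6)| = 6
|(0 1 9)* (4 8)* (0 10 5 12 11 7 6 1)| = 8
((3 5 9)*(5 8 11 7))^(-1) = (3 9 5 7 11 8)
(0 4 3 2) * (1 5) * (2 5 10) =(0 4 3 5 1 10 2) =[4, 10, 0, 5, 3, 1, 6, 7, 8, 9, 2]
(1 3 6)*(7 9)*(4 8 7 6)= (1 3 4 8 7 9 6)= [0, 3, 2, 4, 8, 5, 1, 9, 7, 6]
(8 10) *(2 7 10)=(2 7 10 8)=[0, 1, 7, 3, 4, 5, 6, 10, 2, 9, 8]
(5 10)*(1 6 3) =(1 6 3)(5 10) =[0, 6, 2, 1, 4, 10, 3, 7, 8, 9, 5]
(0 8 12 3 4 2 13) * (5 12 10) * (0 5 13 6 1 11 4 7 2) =[8, 11, 6, 7, 0, 12, 1, 2, 10, 9, 13, 4, 3, 5] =(0 8 10 13 5 12 3 7 2 6 1 11 4)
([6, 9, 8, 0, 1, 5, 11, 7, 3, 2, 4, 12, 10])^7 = [9, 11, 10, 1, 6, 5, 2, 7, 4, 12, 0, 8, 3]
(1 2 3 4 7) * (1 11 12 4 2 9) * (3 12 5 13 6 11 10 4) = [0, 9, 12, 2, 7, 13, 11, 10, 8, 1, 4, 5, 3, 6] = (1 9)(2 12 3)(4 7 10)(5 13 6 11)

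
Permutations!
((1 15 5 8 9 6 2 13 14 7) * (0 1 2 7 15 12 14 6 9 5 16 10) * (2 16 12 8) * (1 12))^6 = ((0 12 14 15 1 8 5 2 13 6 7 16 10))^6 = (0 5 10 8 16 1 7 15 6 14 13 12 2)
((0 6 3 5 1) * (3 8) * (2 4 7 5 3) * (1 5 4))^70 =((0 6 8 2 1)(4 7))^70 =(8)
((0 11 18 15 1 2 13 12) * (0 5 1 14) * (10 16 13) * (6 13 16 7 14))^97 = ((0 11 18 15 6 13 12 5 1 2 10 7 14))^97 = (0 12 14 13 7 6 10 15 2 18 1 11 5)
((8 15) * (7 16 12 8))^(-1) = (7 15 8 12 16)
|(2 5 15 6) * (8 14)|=|(2 5 15 6)(8 14)|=4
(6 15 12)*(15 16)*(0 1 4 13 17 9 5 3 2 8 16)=(0 1 4 13 17 9 5 3 2 8 16 15 12 6)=[1, 4, 8, 2, 13, 3, 0, 7, 16, 5, 10, 11, 6, 17, 14, 12, 15, 9]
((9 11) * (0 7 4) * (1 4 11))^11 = ((0 7 11 9 1 4))^11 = (0 4 1 9 11 7)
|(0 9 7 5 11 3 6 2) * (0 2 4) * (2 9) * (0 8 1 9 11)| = 11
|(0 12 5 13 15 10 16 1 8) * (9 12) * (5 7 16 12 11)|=12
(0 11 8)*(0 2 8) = [11, 1, 8, 3, 4, 5, 6, 7, 2, 9, 10, 0] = (0 11)(2 8)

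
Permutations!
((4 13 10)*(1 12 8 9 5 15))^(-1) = (1 15 5 9 8 12)(4 10 13)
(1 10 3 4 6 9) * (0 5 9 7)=[5, 10, 2, 4, 6, 9, 7, 0, 8, 1, 3]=(0 5 9 1 10 3 4 6 7)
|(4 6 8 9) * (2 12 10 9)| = 7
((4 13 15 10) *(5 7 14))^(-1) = (4 10 15 13)(5 14 7)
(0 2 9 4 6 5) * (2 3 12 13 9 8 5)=(0 3 12 13 9 4 6 2 8 5)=[3, 1, 8, 12, 6, 0, 2, 7, 5, 4, 10, 11, 13, 9]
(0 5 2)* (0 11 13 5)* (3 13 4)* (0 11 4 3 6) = (0 11 3 13 5 2 4 6) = [11, 1, 4, 13, 6, 2, 0, 7, 8, 9, 10, 3, 12, 5]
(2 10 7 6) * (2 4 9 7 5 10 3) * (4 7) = [0, 1, 3, 2, 9, 10, 7, 6, 8, 4, 5] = (2 3)(4 9)(5 10)(6 7)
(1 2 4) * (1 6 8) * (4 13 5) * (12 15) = (1 2 13 5 4 6 8)(12 15) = [0, 2, 13, 3, 6, 4, 8, 7, 1, 9, 10, 11, 15, 5, 14, 12]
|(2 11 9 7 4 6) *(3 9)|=|(2 11 3 9 7 4 6)|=7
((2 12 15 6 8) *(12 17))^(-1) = (2 8 6 15 12 17)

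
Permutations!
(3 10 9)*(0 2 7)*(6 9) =(0 2 7)(3 10 6 9) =[2, 1, 7, 10, 4, 5, 9, 0, 8, 3, 6]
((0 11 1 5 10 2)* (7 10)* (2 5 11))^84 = (11)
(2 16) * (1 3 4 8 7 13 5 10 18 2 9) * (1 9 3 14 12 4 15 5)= (1 14 12 4 8 7 13)(2 16 3 15 5 10 18)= [0, 14, 16, 15, 8, 10, 6, 13, 7, 9, 18, 11, 4, 1, 12, 5, 3, 17, 2]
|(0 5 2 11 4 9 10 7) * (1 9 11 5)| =10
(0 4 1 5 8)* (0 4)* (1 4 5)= [0, 1, 2, 3, 4, 8, 6, 7, 5]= (5 8)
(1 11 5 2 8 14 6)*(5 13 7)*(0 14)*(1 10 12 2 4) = (0 14 6 10 12 2 8)(1 11 13 7 5 4) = [14, 11, 8, 3, 1, 4, 10, 5, 0, 9, 12, 13, 2, 7, 6]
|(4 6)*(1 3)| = |(1 3)(4 6)| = 2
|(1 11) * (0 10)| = 2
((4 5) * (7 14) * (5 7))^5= (4 7 14 5)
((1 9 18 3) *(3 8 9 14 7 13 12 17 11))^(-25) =(1 3 11 17 12 13 7 14)(8 18 9)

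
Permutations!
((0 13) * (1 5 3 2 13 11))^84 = ((0 11 1 5 3 2 13))^84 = (13)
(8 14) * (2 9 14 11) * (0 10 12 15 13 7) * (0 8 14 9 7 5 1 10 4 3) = (0 4 3)(1 10 12 15 13 5)(2 7 8 11) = [4, 10, 7, 0, 3, 1, 6, 8, 11, 9, 12, 2, 15, 5, 14, 13]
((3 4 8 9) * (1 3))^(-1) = (1 9 8 4 3)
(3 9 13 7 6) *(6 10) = [0, 1, 2, 9, 4, 5, 3, 10, 8, 13, 6, 11, 12, 7] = (3 9 13 7 10 6)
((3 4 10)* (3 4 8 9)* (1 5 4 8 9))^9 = (1 8 10 4 5)(3 9)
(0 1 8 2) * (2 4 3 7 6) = [1, 8, 0, 7, 3, 5, 2, 6, 4] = (0 1 8 4 3 7 6 2)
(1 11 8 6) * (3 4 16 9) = (1 11 8 6)(3 4 16 9) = [0, 11, 2, 4, 16, 5, 1, 7, 6, 3, 10, 8, 12, 13, 14, 15, 9]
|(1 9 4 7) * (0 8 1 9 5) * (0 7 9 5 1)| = 2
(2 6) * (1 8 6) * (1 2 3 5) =[0, 8, 2, 5, 4, 1, 3, 7, 6] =(1 8 6 3 5)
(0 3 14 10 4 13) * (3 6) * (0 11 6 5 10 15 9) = (0 5 10 4 13 11 6 3 14 15 9) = [5, 1, 2, 14, 13, 10, 3, 7, 8, 0, 4, 6, 12, 11, 15, 9]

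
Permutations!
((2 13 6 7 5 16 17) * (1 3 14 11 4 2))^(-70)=(1 14 4 13 7 16)(2 6 5 17 3 11)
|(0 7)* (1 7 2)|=|(0 2 1 7)|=4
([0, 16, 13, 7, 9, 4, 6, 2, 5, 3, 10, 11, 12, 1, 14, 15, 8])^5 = (1 9)(2 5)(3 16)(4 13)(7 8)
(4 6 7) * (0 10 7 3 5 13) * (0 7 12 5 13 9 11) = (0 10 12 5 9 11)(3 13 7 4 6) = [10, 1, 2, 13, 6, 9, 3, 4, 8, 11, 12, 0, 5, 7]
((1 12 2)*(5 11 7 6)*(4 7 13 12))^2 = ((1 4 7 6 5 11 13 12 2))^2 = (1 7 5 13 2 4 6 11 12)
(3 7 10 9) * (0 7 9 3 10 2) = [7, 1, 0, 9, 4, 5, 6, 2, 8, 10, 3] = (0 7 2)(3 9 10)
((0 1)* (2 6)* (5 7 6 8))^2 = ((0 1)(2 8 5 7 6))^2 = (2 5 6 8 7)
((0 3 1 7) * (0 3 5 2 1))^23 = (0 3 7 1 2 5)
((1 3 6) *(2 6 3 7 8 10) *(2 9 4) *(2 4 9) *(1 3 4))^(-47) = (1 7 8 10 2 6 3 4)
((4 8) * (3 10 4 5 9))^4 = (3 5 4)(8 10 9)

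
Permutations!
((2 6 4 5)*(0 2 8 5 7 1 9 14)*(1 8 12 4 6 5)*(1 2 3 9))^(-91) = (0 3 9 14)(2 8 7 4 12 5)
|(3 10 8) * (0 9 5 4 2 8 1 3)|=6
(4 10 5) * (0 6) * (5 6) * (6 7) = (0 5 4 10 7 6) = [5, 1, 2, 3, 10, 4, 0, 6, 8, 9, 7]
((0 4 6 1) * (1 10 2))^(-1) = (0 1 2 10 6 4)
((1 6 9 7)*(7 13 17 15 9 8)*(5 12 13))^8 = ((1 6 8 7)(5 12 13 17 15 9))^8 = (5 13 15)(9 12 17)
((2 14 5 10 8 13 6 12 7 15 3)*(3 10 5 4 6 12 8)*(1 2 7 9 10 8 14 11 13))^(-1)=((1 2 11 13 12 9 10 3 7 15 8)(4 6 14))^(-1)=(1 8 15 7 3 10 9 12 13 11 2)(4 14 6)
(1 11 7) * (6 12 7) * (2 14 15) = (1 11 6 12 7)(2 14 15) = [0, 11, 14, 3, 4, 5, 12, 1, 8, 9, 10, 6, 7, 13, 15, 2]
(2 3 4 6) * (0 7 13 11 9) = (0 7 13 11 9)(2 3 4 6) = [7, 1, 3, 4, 6, 5, 2, 13, 8, 0, 10, 9, 12, 11]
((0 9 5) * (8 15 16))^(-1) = (0 5 9)(8 16 15)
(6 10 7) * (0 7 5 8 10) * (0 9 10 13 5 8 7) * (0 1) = (0 1)(5 7 6 9 10 8 13) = [1, 0, 2, 3, 4, 7, 9, 6, 13, 10, 8, 11, 12, 5]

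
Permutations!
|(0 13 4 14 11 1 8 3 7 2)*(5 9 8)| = 12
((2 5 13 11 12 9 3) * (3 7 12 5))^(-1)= (2 3)(5 11 13)(7 9 12)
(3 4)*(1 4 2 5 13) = (1 4 3 2 5 13) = [0, 4, 5, 2, 3, 13, 6, 7, 8, 9, 10, 11, 12, 1]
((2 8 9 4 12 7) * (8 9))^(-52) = ((2 9 4 12 7))^(-52) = (2 12 9 7 4)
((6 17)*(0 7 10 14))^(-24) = ((0 7 10 14)(6 17))^(-24) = (17)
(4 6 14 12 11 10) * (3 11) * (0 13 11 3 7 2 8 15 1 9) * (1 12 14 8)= (0 13 11 10 4 6 8 15 12 7 2 1 9)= [13, 9, 1, 3, 6, 5, 8, 2, 15, 0, 4, 10, 7, 11, 14, 12]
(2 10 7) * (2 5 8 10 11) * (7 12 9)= (2 11)(5 8 10 12 9 7)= [0, 1, 11, 3, 4, 8, 6, 5, 10, 7, 12, 2, 9]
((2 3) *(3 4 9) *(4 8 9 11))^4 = (11)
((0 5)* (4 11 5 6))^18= (0 11 6 5 4)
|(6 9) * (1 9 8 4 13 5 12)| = 8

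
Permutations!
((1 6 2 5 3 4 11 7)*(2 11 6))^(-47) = (1 2 5 3 4 6 11 7) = ((1 2 5 3 4 6 11 7))^(-47)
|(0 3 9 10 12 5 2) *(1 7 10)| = |(0 3 9 1 7 10 12 5 2)| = 9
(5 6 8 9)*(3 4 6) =(3 4 6 8 9 5) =[0, 1, 2, 4, 6, 3, 8, 7, 9, 5]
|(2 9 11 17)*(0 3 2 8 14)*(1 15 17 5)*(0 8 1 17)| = |(0 3 2 9 11 5 17 1 15)(8 14)| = 18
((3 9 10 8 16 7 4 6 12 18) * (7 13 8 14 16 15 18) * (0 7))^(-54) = ((0 7 4 6 12)(3 9 10 14 16 13 8 15 18))^(-54) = (18)(0 7 4 6 12)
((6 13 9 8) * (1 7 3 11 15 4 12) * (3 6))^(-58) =((1 7 6 13 9 8 3 11 15 4 12))^(-58) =(1 15 8 6 12 11 9 7 4 3 13)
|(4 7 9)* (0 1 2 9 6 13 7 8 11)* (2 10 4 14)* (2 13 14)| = 12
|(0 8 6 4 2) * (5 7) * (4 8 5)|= |(0 5 7 4 2)(6 8)|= 10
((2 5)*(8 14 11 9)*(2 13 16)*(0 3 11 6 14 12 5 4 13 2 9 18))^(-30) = ((0 3 11 18)(2 4 13 16 9 8 12 5)(6 14))^(-30) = (0 11)(2 13 9 12)(3 18)(4 16 8 5)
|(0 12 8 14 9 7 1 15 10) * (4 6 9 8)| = 18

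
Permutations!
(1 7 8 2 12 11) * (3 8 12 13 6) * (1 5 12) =[0, 7, 13, 8, 4, 12, 3, 1, 2, 9, 10, 5, 11, 6] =(1 7)(2 13 6 3 8)(5 12 11)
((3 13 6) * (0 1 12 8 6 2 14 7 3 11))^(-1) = ((0 1 12 8 6 11)(2 14 7 3 13))^(-1) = (0 11 6 8 12 1)(2 13 3 7 14)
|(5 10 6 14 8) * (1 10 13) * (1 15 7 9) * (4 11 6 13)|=6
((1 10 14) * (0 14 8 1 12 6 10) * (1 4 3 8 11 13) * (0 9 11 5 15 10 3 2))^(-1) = (0 2 4 8 3 6 12 14)(1 13 11 9)(5 10 15)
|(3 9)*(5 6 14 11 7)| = |(3 9)(5 6 14 11 7)| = 10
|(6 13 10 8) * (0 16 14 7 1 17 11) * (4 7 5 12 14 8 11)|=84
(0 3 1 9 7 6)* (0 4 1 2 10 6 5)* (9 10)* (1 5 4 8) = [3, 10, 9, 2, 5, 0, 8, 4, 1, 7, 6] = (0 3 2 9 7 4 5)(1 10 6 8)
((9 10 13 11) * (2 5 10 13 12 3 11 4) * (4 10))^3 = ((2 5 4)(3 11 9 13 10 12))^3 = (3 13)(9 12)(10 11)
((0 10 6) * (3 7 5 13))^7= (0 10 6)(3 13 5 7)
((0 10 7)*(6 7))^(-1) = (0 7 6 10)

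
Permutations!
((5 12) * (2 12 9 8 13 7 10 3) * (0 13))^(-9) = (0 13 7 10 3 2 12 5 9 8)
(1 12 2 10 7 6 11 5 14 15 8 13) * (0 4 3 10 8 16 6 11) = (0 4 3 10 7 11 5 14 15 16 6)(1 12 2 8 13) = [4, 12, 8, 10, 3, 14, 0, 11, 13, 9, 7, 5, 2, 1, 15, 16, 6]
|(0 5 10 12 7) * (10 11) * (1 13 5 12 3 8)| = 21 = |(0 12 7)(1 13 5 11 10 3 8)|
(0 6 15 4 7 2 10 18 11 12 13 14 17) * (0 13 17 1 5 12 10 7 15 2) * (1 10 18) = (0 6 2 7)(1 5 12 17 13 14 10)(4 15)(11 18) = [6, 5, 7, 3, 15, 12, 2, 0, 8, 9, 1, 18, 17, 14, 10, 4, 16, 13, 11]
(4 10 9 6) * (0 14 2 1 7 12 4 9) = (0 14 2 1 7 12 4 10)(6 9) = [14, 7, 1, 3, 10, 5, 9, 12, 8, 6, 0, 11, 4, 13, 2]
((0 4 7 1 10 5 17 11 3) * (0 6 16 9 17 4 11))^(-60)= ((0 11 3 6 16 9 17)(1 10 5 4 7))^(-60)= (0 6 17 3 9 11 16)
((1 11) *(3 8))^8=(11)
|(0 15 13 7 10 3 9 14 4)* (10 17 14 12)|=|(0 15 13 7 17 14 4)(3 9 12 10)|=28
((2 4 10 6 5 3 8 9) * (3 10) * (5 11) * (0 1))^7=(0 1)(2 3 9 4 8)(5 11 6 10)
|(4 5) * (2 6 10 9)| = 4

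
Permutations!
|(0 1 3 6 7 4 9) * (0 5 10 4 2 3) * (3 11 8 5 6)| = 18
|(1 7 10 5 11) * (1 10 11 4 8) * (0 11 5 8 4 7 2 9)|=14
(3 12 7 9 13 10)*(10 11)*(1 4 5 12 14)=(1 4 5 12 7 9 13 11 10 3 14)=[0, 4, 2, 14, 5, 12, 6, 9, 8, 13, 3, 10, 7, 11, 1]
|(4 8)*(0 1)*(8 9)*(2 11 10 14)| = |(0 1)(2 11 10 14)(4 9 8)| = 12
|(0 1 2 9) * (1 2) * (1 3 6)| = 3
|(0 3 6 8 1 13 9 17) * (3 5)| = 9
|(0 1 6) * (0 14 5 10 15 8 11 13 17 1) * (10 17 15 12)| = |(1 6 14 5 17)(8 11 13 15)(10 12)| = 20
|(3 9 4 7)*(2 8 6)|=12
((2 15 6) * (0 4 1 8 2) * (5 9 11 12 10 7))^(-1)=((0 4 1 8 2 15 6)(5 9 11 12 10 7))^(-1)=(0 6 15 2 8 1 4)(5 7 10 12 11 9)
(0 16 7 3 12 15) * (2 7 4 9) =(0 16 4 9 2 7 3 12 15) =[16, 1, 7, 12, 9, 5, 6, 3, 8, 2, 10, 11, 15, 13, 14, 0, 4]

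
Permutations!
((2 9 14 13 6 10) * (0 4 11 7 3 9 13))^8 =((0 4 11 7 3 9 14)(2 13 6 10))^8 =(0 4 11 7 3 9 14)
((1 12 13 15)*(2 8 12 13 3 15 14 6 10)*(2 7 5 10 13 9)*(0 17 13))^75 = ((0 17 13 14 6)(1 9 2 8 12 3 15)(5 10 7))^75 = (17)(1 3 8 9 15 12 2)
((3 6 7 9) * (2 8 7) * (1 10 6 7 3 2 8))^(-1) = ((1 10 6 8 3 7 9 2))^(-1) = (1 2 9 7 3 8 6 10)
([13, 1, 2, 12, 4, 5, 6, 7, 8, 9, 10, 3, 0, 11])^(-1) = [12, 1, 2, 11, 4, 5, 6, 7, 8, 9, 10, 13, 3, 0]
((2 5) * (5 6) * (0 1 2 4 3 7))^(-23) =(0 1 2 6 5 4 3 7)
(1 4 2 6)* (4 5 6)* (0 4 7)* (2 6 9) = [4, 5, 7, 3, 6, 9, 1, 0, 8, 2] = (0 4 6 1 5 9 2 7)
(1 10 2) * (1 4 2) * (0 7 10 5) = [7, 5, 4, 3, 2, 0, 6, 10, 8, 9, 1] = (0 7 10 1 5)(2 4)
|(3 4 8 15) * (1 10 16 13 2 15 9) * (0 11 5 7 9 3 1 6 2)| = |(0 11 5 7 9 6 2 15 1 10 16 13)(3 4 8)| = 12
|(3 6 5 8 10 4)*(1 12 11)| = |(1 12 11)(3 6 5 8 10 4)| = 6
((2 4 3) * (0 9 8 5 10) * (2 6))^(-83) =(0 8 10 9 5)(2 4 3 6)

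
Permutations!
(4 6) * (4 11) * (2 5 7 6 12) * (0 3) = (0 3)(2 5 7 6 11 4 12) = [3, 1, 5, 0, 12, 7, 11, 6, 8, 9, 10, 4, 2]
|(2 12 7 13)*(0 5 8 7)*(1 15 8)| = 9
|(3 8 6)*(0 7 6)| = |(0 7 6 3 8)| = 5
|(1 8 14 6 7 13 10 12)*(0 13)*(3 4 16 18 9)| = 45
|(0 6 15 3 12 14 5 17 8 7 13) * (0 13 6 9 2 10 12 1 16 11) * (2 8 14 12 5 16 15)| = |(0 9 8 7 6 2 10 5 17 14 16 11)(1 15 3)| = 12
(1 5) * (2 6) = [0, 5, 6, 3, 4, 1, 2] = (1 5)(2 6)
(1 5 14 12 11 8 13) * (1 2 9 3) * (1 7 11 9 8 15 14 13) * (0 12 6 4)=[12, 5, 8, 7, 0, 13, 4, 11, 1, 3, 10, 15, 9, 2, 6, 14]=(0 12 9 3 7 11 15 14 6 4)(1 5 13 2 8)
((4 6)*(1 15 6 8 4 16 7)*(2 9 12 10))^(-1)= ((1 15 6 16 7)(2 9 12 10)(4 8))^(-1)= (1 7 16 6 15)(2 10 12 9)(4 8)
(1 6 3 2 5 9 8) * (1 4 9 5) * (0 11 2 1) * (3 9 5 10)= (0 11 2)(1 6 9 8 4 5 10 3)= [11, 6, 0, 1, 5, 10, 9, 7, 4, 8, 3, 2]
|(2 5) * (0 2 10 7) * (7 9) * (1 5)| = |(0 2 1 5 10 9 7)| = 7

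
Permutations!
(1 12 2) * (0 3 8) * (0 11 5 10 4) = (0 3 8 11 5 10 4)(1 12 2) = [3, 12, 1, 8, 0, 10, 6, 7, 11, 9, 4, 5, 2]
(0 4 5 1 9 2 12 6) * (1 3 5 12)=[4, 9, 1, 5, 12, 3, 0, 7, 8, 2, 10, 11, 6]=(0 4 12 6)(1 9 2)(3 5)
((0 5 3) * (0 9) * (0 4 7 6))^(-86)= ((0 5 3 9 4 7 6))^(-86)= (0 7 9 5 6 4 3)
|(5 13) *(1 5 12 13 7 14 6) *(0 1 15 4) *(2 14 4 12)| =30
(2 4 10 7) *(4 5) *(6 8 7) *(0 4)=(0 4 10 6 8 7 2 5)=[4, 1, 5, 3, 10, 0, 8, 2, 7, 9, 6]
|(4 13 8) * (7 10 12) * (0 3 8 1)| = |(0 3 8 4 13 1)(7 10 12)| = 6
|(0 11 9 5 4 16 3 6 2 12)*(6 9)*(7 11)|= |(0 7 11 6 2 12)(3 9 5 4 16)|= 30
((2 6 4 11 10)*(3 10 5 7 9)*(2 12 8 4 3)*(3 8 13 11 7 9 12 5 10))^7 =((2 6 8 4 7 12 13 11 10 5 9))^7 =(2 11 4 9 13 8 5 12 6 10 7)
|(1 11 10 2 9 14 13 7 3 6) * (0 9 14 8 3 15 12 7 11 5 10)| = 12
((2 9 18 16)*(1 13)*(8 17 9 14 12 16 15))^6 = ((1 13)(2 14 12 16)(8 17 9 18 15))^6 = (2 12)(8 17 9 18 15)(14 16)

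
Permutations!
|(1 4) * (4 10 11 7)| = 5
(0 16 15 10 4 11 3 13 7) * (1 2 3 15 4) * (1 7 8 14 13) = (0 16 4 11 15 10 7)(1 2 3)(8 14 13) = [16, 2, 3, 1, 11, 5, 6, 0, 14, 9, 7, 15, 12, 8, 13, 10, 4]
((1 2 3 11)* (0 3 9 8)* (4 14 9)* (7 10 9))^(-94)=((0 3 11 1 2 4 14 7 10 9 8))^(-94)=(0 4 8 2 9 1 10 11 7 3 14)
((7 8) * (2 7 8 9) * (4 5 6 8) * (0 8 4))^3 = (9)(0 8)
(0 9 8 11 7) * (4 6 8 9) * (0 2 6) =[4, 1, 6, 3, 0, 5, 8, 2, 11, 9, 10, 7] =(0 4)(2 6 8 11 7)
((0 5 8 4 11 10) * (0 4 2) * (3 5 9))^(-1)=((0 9 3 5 8 2)(4 11 10))^(-1)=(0 2 8 5 3 9)(4 10 11)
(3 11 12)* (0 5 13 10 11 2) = (0 5 13 10 11 12 3 2) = [5, 1, 0, 2, 4, 13, 6, 7, 8, 9, 11, 12, 3, 10]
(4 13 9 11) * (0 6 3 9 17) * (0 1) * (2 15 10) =(0 6 3 9 11 4 13 17 1)(2 15 10) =[6, 0, 15, 9, 13, 5, 3, 7, 8, 11, 2, 4, 12, 17, 14, 10, 16, 1]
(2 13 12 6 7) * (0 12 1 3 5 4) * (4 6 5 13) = [12, 3, 4, 13, 0, 6, 7, 2, 8, 9, 10, 11, 5, 1] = (0 12 5 6 7 2 4)(1 3 13)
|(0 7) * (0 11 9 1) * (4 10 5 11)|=|(0 7 4 10 5 11 9 1)|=8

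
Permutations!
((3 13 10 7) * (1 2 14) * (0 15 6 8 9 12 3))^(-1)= ((0 15 6 8 9 12 3 13 10 7)(1 2 14))^(-1)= (0 7 10 13 3 12 9 8 6 15)(1 14 2)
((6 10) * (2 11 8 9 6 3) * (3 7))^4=(2 6)(3 9)(7 8)(10 11)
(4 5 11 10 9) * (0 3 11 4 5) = (0 3 11 10 9 5 4) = [3, 1, 2, 11, 0, 4, 6, 7, 8, 5, 9, 10]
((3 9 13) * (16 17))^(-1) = (3 13 9)(16 17)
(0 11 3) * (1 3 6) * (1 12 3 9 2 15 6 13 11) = (0 1 9 2 15 6 12 3)(11 13) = [1, 9, 15, 0, 4, 5, 12, 7, 8, 2, 10, 13, 3, 11, 14, 6]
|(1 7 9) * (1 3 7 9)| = |(1 9 3 7)| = 4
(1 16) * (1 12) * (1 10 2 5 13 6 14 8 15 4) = [0, 16, 5, 3, 1, 13, 14, 7, 15, 9, 2, 11, 10, 6, 8, 4, 12] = (1 16 12 10 2 5 13 6 14 8 15 4)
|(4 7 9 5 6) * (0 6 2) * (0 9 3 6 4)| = |(0 4 7 3 6)(2 9 5)| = 15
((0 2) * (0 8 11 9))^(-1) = ((0 2 8 11 9))^(-1) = (0 9 11 8 2)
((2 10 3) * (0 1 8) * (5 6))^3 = ((0 1 8)(2 10 3)(5 6))^3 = (10)(5 6)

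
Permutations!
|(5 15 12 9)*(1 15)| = 5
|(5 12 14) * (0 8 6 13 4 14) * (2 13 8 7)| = 8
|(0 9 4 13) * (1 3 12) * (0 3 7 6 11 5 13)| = |(0 9 4)(1 7 6 11 5 13 3 12)| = 24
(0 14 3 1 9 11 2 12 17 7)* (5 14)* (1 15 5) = (0 1 9 11 2 12 17 7)(3 15 5 14) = [1, 9, 12, 15, 4, 14, 6, 0, 8, 11, 10, 2, 17, 13, 3, 5, 16, 7]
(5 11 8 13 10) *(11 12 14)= (5 12 14 11 8 13 10)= [0, 1, 2, 3, 4, 12, 6, 7, 13, 9, 5, 8, 14, 10, 11]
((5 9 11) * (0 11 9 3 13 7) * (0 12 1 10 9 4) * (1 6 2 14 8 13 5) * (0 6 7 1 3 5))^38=((0 11 3)(1 10 9 4 6 2 14 8 13)(7 12))^38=(0 3 11)(1 9 6 14 13 10 4 2 8)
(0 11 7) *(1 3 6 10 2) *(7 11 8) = (11)(0 8 7)(1 3 6 10 2) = [8, 3, 1, 6, 4, 5, 10, 0, 7, 9, 2, 11]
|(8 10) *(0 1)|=|(0 1)(8 10)|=2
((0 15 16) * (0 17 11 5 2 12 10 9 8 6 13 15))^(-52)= (2 16 8)(5 15 9)(6 12 17)(10 11 13)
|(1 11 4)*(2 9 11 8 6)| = 7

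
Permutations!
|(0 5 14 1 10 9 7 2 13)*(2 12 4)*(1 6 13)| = 35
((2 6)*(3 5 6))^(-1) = (2 6 5 3)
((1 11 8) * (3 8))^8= ((1 11 3 8))^8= (11)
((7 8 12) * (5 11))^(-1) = (5 11)(7 12 8)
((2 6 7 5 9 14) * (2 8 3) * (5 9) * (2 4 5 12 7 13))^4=((2 6 13)(3 4 5 12 7 9 14 8))^4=(2 6 13)(3 7)(4 9)(5 14)(8 12)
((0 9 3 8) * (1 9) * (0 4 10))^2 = ((0 1 9 3 8 4 10))^2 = (0 9 8 10 1 3 4)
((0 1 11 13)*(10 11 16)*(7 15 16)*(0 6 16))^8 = ((0 1 7 15)(6 16 10 11 13))^8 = (6 11 16 13 10)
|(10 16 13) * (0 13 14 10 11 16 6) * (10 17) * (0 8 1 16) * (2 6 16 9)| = |(0 13 11)(1 9 2 6 8)(10 16 14 17)| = 60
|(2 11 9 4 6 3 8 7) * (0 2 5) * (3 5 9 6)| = |(0 2 11 6 5)(3 8 7 9 4)| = 5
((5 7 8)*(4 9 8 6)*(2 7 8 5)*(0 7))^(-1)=(0 2 8 5 9 4 6 7)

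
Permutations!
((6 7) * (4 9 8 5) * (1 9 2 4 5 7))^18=((1 9 8 7 6)(2 4))^18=(1 7 9 6 8)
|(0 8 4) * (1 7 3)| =|(0 8 4)(1 7 3)| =3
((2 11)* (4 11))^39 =((2 4 11))^39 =(11)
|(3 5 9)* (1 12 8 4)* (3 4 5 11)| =6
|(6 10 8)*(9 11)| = |(6 10 8)(9 11)| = 6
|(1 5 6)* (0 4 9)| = 3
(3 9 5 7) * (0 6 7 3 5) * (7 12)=(0 6 12 7 5 3 9)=[6, 1, 2, 9, 4, 3, 12, 5, 8, 0, 10, 11, 7]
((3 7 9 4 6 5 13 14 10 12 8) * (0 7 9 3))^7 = (0 13 3 10 4 8 5 7 14 9 12 6)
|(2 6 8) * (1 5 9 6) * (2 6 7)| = 10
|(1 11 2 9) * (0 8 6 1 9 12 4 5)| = 9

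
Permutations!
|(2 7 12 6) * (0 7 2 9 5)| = |(0 7 12 6 9 5)| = 6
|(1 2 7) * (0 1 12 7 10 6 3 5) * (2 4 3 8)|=|(0 1 4 3 5)(2 10 6 8)(7 12)|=20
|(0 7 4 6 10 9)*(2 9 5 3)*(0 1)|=10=|(0 7 4 6 10 5 3 2 9 1)|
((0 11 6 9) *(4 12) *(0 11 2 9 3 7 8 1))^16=(12)(0 8 3 11 2 1 7 6 9)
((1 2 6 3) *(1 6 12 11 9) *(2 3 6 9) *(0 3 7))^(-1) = (0 7 1 9 3)(2 11 12)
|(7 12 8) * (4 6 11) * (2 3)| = 6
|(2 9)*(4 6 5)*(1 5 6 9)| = 5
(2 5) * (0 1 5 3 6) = [1, 5, 3, 6, 4, 2, 0] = (0 1 5 2 3 6)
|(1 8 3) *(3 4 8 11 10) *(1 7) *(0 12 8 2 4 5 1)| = 18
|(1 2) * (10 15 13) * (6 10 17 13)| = |(1 2)(6 10 15)(13 17)| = 6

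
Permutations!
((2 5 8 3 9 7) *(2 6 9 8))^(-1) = ((2 5)(3 8)(6 9 7))^(-1) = (2 5)(3 8)(6 7 9)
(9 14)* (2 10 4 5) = (2 10 4 5)(9 14) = [0, 1, 10, 3, 5, 2, 6, 7, 8, 14, 4, 11, 12, 13, 9]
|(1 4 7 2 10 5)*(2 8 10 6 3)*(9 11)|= 6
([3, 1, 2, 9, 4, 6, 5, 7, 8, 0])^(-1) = (0 9 3)(5 6)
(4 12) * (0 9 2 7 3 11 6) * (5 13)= (0 9 2 7 3 11 6)(4 12)(5 13)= [9, 1, 7, 11, 12, 13, 0, 3, 8, 2, 10, 6, 4, 5]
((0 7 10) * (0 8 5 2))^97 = ((0 7 10 8 5 2))^97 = (0 7 10 8 5 2)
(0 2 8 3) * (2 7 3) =(0 7 3)(2 8) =[7, 1, 8, 0, 4, 5, 6, 3, 2]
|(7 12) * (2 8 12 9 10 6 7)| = 12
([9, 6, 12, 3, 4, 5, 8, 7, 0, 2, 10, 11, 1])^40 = (0 6 12 9 8 1 2)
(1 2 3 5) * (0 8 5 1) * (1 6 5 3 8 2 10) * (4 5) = (0 2 8 3 6 4 5)(1 10) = [2, 10, 8, 6, 5, 0, 4, 7, 3, 9, 1]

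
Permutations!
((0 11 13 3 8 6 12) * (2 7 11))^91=((0 2 7 11 13 3 8 6 12))^91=(0 2 7 11 13 3 8 6 12)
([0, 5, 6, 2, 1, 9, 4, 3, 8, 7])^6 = (1 6 3 9)(2 7 5 4)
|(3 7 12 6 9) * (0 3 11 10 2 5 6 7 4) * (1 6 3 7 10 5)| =12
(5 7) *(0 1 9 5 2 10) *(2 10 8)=[1, 9, 8, 3, 4, 7, 6, 10, 2, 5, 0]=(0 1 9 5 7 10)(2 8)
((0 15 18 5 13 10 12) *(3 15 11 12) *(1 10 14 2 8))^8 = (0 12 11)(1 2 13 18 3)(5 15 10 8 14)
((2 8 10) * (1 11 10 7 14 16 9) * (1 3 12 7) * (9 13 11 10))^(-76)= (3 16)(7 11)(9 14)(12 13)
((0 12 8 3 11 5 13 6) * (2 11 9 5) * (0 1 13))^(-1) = (0 5 9 3 8 12)(1 6 13)(2 11)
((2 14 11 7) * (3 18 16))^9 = (18)(2 14 11 7)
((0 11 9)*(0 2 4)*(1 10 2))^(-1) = (0 4 2 10 1 9 11)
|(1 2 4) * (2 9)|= |(1 9 2 4)|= 4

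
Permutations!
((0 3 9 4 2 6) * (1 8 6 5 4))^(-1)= (0 6 8 1 9 3)(2 4 5)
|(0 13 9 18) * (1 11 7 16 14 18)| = |(0 13 9 1 11 7 16 14 18)| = 9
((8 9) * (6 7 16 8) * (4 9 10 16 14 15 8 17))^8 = (4 16 8 14 6)(7 9 17 10 15)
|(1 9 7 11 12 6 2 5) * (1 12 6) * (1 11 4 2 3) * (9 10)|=|(1 10 9 7 4 2 5 12 11 6 3)|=11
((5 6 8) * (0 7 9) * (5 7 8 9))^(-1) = (0 9 6 5 7 8)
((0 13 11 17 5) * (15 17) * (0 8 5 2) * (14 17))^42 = (17)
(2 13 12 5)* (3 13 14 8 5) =(2 14 8 5)(3 13 12) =[0, 1, 14, 13, 4, 2, 6, 7, 5, 9, 10, 11, 3, 12, 8]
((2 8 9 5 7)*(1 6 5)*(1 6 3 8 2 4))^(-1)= (1 4 7 5 6 9 8 3)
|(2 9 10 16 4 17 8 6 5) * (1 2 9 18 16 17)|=30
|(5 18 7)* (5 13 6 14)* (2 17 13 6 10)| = |(2 17 13 10)(5 18 7 6 14)| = 20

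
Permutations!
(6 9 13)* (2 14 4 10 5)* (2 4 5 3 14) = (3 14 5 4 10)(6 9 13) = [0, 1, 2, 14, 10, 4, 9, 7, 8, 13, 3, 11, 12, 6, 5]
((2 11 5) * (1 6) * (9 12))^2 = (12)(2 5 11)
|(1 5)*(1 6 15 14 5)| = 4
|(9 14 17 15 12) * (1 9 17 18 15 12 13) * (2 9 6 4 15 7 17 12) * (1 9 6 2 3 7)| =|(1 2 6 4 15 13 9 14 18)(3 7 17)| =9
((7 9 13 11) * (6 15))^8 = (15)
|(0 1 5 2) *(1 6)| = 5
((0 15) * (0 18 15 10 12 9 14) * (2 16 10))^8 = ((0 2 16 10 12 9 14)(15 18))^8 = (18)(0 2 16 10 12 9 14)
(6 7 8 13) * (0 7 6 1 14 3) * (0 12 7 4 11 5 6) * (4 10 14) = (0 10 14 3 12 7 8 13 1 4 11 5 6) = [10, 4, 2, 12, 11, 6, 0, 8, 13, 9, 14, 5, 7, 1, 3]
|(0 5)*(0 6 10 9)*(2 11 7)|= |(0 5 6 10 9)(2 11 7)|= 15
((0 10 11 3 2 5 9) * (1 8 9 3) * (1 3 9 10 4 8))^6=(0 2 10)(3 8 9)(4 5 11)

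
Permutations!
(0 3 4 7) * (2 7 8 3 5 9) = (0 5 9 2 7)(3 4 8) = [5, 1, 7, 4, 8, 9, 6, 0, 3, 2]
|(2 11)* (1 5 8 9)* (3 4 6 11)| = |(1 5 8 9)(2 3 4 6 11)| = 20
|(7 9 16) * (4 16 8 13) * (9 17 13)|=10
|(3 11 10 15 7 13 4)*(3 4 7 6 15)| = 6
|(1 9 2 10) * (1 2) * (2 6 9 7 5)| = 7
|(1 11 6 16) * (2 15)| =4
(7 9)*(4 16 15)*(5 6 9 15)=[0, 1, 2, 3, 16, 6, 9, 15, 8, 7, 10, 11, 12, 13, 14, 4, 5]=(4 16 5 6 9 7 15)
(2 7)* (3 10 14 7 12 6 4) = (2 12 6 4 3 10 14 7) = [0, 1, 12, 10, 3, 5, 4, 2, 8, 9, 14, 11, 6, 13, 7]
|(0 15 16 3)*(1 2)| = 4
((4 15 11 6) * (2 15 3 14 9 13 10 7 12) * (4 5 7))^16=(2 11 5 12 15 6 7)(3 10 9)(4 13 14)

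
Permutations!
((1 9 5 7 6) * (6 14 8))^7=(14)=((1 9 5 7 14 8 6))^7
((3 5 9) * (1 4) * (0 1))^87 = ((0 1 4)(3 5 9))^87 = (9)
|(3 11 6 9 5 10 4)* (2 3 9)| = |(2 3 11 6)(4 9 5 10)| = 4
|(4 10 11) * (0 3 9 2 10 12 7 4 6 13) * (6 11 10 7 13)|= 8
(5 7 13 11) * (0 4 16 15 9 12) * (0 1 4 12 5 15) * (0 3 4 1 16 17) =(0 12 16 3 4 17)(5 7 13 11 15 9) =[12, 1, 2, 4, 17, 7, 6, 13, 8, 5, 10, 15, 16, 11, 14, 9, 3, 0]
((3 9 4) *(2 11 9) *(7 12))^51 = ((2 11 9 4 3)(7 12))^51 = (2 11 9 4 3)(7 12)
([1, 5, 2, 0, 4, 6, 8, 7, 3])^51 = (0 6)(1 8)(3 5)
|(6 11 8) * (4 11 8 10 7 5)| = |(4 11 10 7 5)(6 8)| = 10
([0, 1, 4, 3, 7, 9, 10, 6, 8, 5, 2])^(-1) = [0, 1, 10, 3, 2, 9, 7, 4, 8, 5, 6]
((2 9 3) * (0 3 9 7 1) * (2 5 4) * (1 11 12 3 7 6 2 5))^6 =(12) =((0 7 11 12 3 1)(2 6)(4 5))^6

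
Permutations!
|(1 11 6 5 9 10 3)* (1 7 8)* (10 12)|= |(1 11 6 5 9 12 10 3 7 8)|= 10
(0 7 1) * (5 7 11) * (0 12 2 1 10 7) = (0 11 5)(1 12 2)(7 10) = [11, 12, 1, 3, 4, 0, 6, 10, 8, 9, 7, 5, 2]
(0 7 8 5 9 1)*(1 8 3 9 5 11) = (0 7 3 9 8 11 1) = [7, 0, 2, 9, 4, 5, 6, 3, 11, 8, 10, 1]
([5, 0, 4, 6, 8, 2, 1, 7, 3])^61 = [3, 8, 1, 2, 0, 6, 4, 7, 5]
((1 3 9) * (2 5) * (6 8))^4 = ((1 3 9)(2 5)(6 8))^4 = (1 3 9)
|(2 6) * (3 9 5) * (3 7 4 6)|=|(2 3 9 5 7 4 6)|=7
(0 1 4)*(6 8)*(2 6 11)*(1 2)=(0 2 6 8 11 1 4)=[2, 4, 6, 3, 0, 5, 8, 7, 11, 9, 10, 1]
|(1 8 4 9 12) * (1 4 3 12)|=6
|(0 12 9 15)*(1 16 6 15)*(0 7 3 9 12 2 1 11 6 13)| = |(0 2 1 16 13)(3 9 11 6 15 7)| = 30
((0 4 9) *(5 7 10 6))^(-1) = (0 9 4)(5 6 10 7)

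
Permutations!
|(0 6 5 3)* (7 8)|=4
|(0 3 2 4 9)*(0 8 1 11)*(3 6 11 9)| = |(0 6 11)(1 9 8)(2 4 3)| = 3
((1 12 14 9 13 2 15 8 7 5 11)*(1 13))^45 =(1 12 14 9)(2 7 13 8 11 15 5)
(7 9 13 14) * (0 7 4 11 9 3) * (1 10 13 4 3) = (0 7 1 10 13 14 3)(4 11 9) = [7, 10, 2, 0, 11, 5, 6, 1, 8, 4, 13, 9, 12, 14, 3]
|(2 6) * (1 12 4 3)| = 4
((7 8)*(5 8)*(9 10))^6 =(10)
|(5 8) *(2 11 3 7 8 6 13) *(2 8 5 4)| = 9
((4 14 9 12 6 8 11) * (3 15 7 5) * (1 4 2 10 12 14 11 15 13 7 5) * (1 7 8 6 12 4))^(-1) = ((2 10 4 11)(3 13 8 15 5)(9 14))^(-1) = (2 11 4 10)(3 5 15 8 13)(9 14)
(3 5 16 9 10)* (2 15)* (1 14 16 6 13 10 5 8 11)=(1 14 16 9 5 6 13 10 3 8 11)(2 15)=[0, 14, 15, 8, 4, 6, 13, 7, 11, 5, 3, 1, 12, 10, 16, 2, 9]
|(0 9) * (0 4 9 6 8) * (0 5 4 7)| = |(0 6 8 5 4 9 7)| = 7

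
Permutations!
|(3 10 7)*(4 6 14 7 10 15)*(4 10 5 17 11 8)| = |(3 15 10 5 17 11 8 4 6 14 7)| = 11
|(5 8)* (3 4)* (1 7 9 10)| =4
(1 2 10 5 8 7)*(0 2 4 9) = (0 2 10 5 8 7 1 4 9) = [2, 4, 10, 3, 9, 8, 6, 1, 7, 0, 5]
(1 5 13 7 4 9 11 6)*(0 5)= [5, 0, 2, 3, 9, 13, 1, 4, 8, 11, 10, 6, 12, 7]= (0 5 13 7 4 9 11 6 1)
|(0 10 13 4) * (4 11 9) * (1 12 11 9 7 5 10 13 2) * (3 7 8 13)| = 13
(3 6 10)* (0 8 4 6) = [8, 1, 2, 0, 6, 5, 10, 7, 4, 9, 3] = (0 8 4 6 10 3)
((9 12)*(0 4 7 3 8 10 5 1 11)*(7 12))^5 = (0 3 11 7 1 9 5 12 10 4 8)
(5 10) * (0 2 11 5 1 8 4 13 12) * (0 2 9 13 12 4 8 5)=(0 9 13 4 12 2 11)(1 5 10)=[9, 5, 11, 3, 12, 10, 6, 7, 8, 13, 1, 0, 2, 4]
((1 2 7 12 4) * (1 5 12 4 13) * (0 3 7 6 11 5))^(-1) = (0 4 7 3)(1 13 12 5 11 6 2)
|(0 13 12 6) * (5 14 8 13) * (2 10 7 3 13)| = |(0 5 14 8 2 10 7 3 13 12 6)| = 11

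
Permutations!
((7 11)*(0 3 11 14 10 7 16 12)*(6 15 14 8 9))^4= (0 12 16 11 3)(6 7 15 8 14 9 10)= ((0 3 11 16 12)(6 15 14 10 7 8 9))^4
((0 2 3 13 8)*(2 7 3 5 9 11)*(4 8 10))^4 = ((0 7 3 13 10 4 8)(2 5 9 11))^4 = (0 10 7 4 3 8 13)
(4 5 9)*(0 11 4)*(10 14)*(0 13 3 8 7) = (0 11 4 5 9 13 3 8 7)(10 14) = [11, 1, 2, 8, 5, 9, 6, 0, 7, 13, 14, 4, 12, 3, 10]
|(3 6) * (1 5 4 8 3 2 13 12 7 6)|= |(1 5 4 8 3)(2 13 12 7 6)|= 5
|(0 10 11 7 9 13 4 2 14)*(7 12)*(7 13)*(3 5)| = 8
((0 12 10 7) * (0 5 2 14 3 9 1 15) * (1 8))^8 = ((0 12 10 7 5 2 14 3 9 8 1 15))^8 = (0 9 5)(1 14 10)(2 12 8)(3 7 15)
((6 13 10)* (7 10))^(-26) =(6 7)(10 13)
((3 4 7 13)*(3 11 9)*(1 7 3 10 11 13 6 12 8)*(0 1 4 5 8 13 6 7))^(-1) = ((0 1)(3 5 8 4)(6 12 13)(9 10 11))^(-1) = (0 1)(3 4 8 5)(6 13 12)(9 11 10)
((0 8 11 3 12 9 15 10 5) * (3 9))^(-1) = (0 5 10 15 9 11 8)(3 12)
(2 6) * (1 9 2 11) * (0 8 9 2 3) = (0 8 9 3)(1 2 6 11) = [8, 2, 6, 0, 4, 5, 11, 7, 9, 3, 10, 1]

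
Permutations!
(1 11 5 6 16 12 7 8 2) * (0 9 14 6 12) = (0 9 14 6 16)(1 11 5 12 7 8 2) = [9, 11, 1, 3, 4, 12, 16, 8, 2, 14, 10, 5, 7, 13, 6, 15, 0]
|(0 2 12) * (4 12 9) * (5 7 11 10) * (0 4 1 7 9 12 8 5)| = |(0 2 12 4 8 5 9 1 7 11 10)| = 11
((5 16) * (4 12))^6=(16)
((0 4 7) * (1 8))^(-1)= ((0 4 7)(1 8))^(-1)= (0 7 4)(1 8)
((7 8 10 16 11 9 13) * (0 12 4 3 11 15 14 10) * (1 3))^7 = (0 13 3 12 7 11 4 8 9 1)(10 14 15 16)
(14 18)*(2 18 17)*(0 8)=(0 8)(2 18 14 17)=[8, 1, 18, 3, 4, 5, 6, 7, 0, 9, 10, 11, 12, 13, 17, 15, 16, 2, 14]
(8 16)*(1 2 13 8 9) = (1 2 13 8 16 9) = [0, 2, 13, 3, 4, 5, 6, 7, 16, 1, 10, 11, 12, 8, 14, 15, 9]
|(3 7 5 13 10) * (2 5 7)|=|(2 5 13 10 3)|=5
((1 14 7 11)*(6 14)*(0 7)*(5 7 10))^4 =((0 10 5 7 11 1 6 14))^4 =(0 11)(1 10)(5 6)(7 14)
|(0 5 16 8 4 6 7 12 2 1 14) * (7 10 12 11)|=|(0 5 16 8 4 6 10 12 2 1 14)(7 11)|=22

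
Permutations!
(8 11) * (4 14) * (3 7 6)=(3 7 6)(4 14)(8 11)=[0, 1, 2, 7, 14, 5, 3, 6, 11, 9, 10, 8, 12, 13, 4]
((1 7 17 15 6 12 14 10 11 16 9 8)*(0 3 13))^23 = (0 13 3)(1 8 9 16 11 10 14 12 6 15 17 7)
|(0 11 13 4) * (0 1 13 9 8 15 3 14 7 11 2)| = 42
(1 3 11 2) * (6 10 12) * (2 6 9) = (1 3 11 6 10 12 9 2) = [0, 3, 1, 11, 4, 5, 10, 7, 8, 2, 12, 6, 9]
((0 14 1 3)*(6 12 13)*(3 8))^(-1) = (0 3 8 1 14)(6 13 12)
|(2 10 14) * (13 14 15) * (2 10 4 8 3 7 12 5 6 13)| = |(2 4 8 3 7 12 5 6 13 14 10 15)| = 12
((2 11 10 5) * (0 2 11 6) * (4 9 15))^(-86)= (0 2 6)(4 9 15)(5 11 10)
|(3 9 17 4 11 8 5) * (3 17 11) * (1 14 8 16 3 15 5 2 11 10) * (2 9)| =20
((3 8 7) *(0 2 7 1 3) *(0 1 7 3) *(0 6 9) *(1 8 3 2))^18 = (0 6)(1 9)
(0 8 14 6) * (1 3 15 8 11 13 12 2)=(0 11 13 12 2 1 3 15 8 14 6)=[11, 3, 1, 15, 4, 5, 0, 7, 14, 9, 10, 13, 2, 12, 6, 8]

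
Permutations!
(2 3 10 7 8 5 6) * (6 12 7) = (2 3 10 6)(5 12 7 8) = [0, 1, 3, 10, 4, 12, 2, 8, 5, 9, 6, 11, 7]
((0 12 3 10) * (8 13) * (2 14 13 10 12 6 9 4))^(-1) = ((0 6 9 4 2 14 13 8 10)(3 12))^(-1) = (0 10 8 13 14 2 4 9 6)(3 12)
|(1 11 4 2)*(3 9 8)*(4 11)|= 3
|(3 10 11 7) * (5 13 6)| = |(3 10 11 7)(5 13 6)| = 12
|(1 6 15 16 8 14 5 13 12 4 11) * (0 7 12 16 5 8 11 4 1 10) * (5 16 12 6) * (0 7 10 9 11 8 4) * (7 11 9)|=20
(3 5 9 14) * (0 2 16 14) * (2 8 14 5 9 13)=[8, 1, 16, 9, 4, 13, 6, 7, 14, 0, 10, 11, 12, 2, 3, 15, 5]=(0 8 14 3 9)(2 16 5 13)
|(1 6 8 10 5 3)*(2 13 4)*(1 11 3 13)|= 8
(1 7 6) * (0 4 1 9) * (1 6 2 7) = (0 4 6 9)(2 7) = [4, 1, 7, 3, 6, 5, 9, 2, 8, 0]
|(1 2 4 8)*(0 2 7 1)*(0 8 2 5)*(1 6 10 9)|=10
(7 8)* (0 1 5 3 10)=(0 1 5 3 10)(7 8)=[1, 5, 2, 10, 4, 3, 6, 8, 7, 9, 0]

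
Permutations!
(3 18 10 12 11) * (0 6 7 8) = (0 6 7 8)(3 18 10 12 11) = [6, 1, 2, 18, 4, 5, 7, 8, 0, 9, 12, 3, 11, 13, 14, 15, 16, 17, 10]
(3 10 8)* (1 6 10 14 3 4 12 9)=[0, 6, 2, 14, 12, 5, 10, 7, 4, 1, 8, 11, 9, 13, 3]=(1 6 10 8 4 12 9)(3 14)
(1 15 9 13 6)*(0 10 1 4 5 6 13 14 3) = [10, 15, 2, 0, 5, 6, 4, 7, 8, 14, 1, 11, 12, 13, 3, 9] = (0 10 1 15 9 14 3)(4 5 6)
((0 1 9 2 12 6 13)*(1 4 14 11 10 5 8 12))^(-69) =((0 4 14 11 10 5 8 12 6 13)(1 9 2))^(-69) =(0 4 14 11 10 5 8 12 6 13)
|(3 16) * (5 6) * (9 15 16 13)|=|(3 13 9 15 16)(5 6)|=10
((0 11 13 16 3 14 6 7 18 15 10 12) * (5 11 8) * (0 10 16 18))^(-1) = (0 7 6 14 3 16 15 18 13 11 5 8)(10 12)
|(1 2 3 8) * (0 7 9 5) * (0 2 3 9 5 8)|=8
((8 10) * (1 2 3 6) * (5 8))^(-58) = (1 3)(2 6)(5 10 8)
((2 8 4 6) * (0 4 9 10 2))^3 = (2 10 9 8)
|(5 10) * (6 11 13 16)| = |(5 10)(6 11 13 16)| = 4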